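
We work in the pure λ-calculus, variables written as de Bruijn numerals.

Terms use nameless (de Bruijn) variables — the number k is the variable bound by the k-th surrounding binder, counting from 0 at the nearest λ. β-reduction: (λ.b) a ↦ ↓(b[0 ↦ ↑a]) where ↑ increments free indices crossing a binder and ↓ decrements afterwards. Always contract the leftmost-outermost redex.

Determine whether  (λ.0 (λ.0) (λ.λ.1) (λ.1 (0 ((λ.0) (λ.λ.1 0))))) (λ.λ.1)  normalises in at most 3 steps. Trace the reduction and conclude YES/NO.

Answer: NO — after 3 steps the term is (λ.0) (λ.(λ.λ.1) (0 ((λ.0) (λ.λ.1 0)))), not yet normal

Reduction:
  start: (λ.0 (λ.0) (λ.λ.1) (λ.1 (0 ((λ.0) (λ.λ.1 0))))) (λ.λ.1)
  step 1: (λ.λ.1) (λ.0) (λ.λ.1) (λ.(λ.λ.1) (0 ((λ.0) (λ.λ.1 0))))
  step 2: (λ.λ.0) (λ.λ.1) (λ.(λ.λ.1) (0 ((λ.0) (λ.λ.1 0))))
  step 3: (λ.0) (λ.(λ.λ.1) (0 ((λ.0) (λ.λ.1 0))))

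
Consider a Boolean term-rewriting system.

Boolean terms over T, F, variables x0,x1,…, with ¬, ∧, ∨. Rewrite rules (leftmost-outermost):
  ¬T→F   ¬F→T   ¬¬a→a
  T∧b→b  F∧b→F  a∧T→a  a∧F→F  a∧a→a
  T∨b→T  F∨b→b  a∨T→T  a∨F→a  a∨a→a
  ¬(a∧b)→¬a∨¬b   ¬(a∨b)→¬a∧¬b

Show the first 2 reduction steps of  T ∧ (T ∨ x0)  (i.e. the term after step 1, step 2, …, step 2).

  start: T ∧ (T ∨ x0)
  [1] T ∨ x0
  [2] T

Answer: after 2 steps: T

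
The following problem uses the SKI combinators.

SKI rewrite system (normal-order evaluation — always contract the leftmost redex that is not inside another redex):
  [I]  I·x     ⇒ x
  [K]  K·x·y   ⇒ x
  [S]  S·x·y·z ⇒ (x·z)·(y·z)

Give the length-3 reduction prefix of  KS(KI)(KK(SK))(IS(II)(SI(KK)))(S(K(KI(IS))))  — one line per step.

  start: KS(KI)(KK(SK))(IS(II)(SI(KK)))(S(K(KI(IS))))
  step 1: S(KK(SK))(IS(II)(SI(KK)))(S(K(KI(IS))))
  step 2: KK(SK)(S(K(KI(IS))))(IS(II)(SI(KK))(S(K(KI(IS)))))
  step 3: K(S(K(KI(IS))))(IS(II)(SI(KK))(S(K(KI(IS)))))

Answer: after 3 steps: K(S(K(KI(IS))))(IS(II)(SI(KK))(S(K(KI(IS)))))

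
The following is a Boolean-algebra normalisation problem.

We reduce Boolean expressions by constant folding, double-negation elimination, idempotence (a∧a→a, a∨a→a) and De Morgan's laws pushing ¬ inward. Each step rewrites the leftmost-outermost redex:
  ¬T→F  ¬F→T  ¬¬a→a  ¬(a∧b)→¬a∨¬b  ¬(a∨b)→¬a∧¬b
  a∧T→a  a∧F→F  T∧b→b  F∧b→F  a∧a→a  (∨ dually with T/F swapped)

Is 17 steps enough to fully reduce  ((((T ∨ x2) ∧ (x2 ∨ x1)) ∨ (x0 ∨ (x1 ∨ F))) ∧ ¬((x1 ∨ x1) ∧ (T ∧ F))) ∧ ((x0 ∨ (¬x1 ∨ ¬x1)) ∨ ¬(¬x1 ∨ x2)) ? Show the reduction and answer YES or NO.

Answer: YES — reaches normal form ((x2 ∨ x1) ∨ (x0 ∨ x1)) ∧ ((x0 ∨ ¬x1) ∨ (x1 ∧ ¬x2)) in 15 ≤ 17 steps

Reduction:
  start: ((((T ∨ x2) ∧ (x2 ∨ x1)) ∨ (x0 ∨ (x1 ∨ F))) ∧ ¬((x1 ∨ x1) ∧ (T ∧ F))) ∧ ((x0 ∨ (¬x1 ∨ ¬x1)) ∨ ¬(¬x1 ∨ x2))
  [1] (((T ∧ (x2 ∨ x1)) ∨ (x0 ∨ (x1 ∨ F))) ∧ ¬((x1 ∨ x1) ∧ (T ∧ F))) ∧ ((x0 ∨ (¬x1 ∨ ¬x1)) ∨ ¬(¬x1 ∨ x2))
  [2] (((x2 ∨ x1) ∨ (x0 ∨ (x1 ∨ F))) ∧ ¬((x1 ∨ x1) ∧ (T ∧ F))) ∧ ((x0 ∨ (¬x1 ∨ ¬x1)) ∨ ¬(¬x1 ∨ x2))
  [3] (((x2 ∨ x1) ∨ (x0 ∨ x1)) ∧ ¬((x1 ∨ x1) ∧ (T ∧ F))) ∧ ((x0 ∨ (¬x1 ∨ ¬x1)) ∨ ¬(¬x1 ∨ x2))
  [4] (((x2 ∨ x1) ∨ (x0 ∨ x1)) ∧ (¬(x1 ∨ x1) ∨ ¬(T ∧ F))) ∧ ((x0 ∨ (¬x1 ∨ ¬x1)) ∨ ¬(¬x1 ∨ x2))
  [5] (((x2 ∨ x1) ∨ (x0 ∨ x1)) ∧ ((¬x1 ∧ ¬x1) ∨ ¬(T ∧ F))) ∧ ((x0 ∨ (¬x1 ∨ ¬x1)) ∨ ¬(¬x1 ∨ x2))
  [6] (((x2 ∨ x1) ∨ (x0 ∨ x1)) ∧ (¬x1 ∨ ¬(T ∧ F))) ∧ ((x0 ∨ (¬x1 ∨ ¬x1)) ∨ ¬(¬x1 ∨ x2))
  [7] (((x2 ∨ x1) ∨ (x0 ∨ x1)) ∧ (¬x1 ∨ (¬T ∨ ¬F))) ∧ ((x0 ∨ (¬x1 ∨ ¬x1)) ∨ ¬(¬x1 ∨ x2))
  [8] (((x2 ∨ x1) ∨ (x0 ∨ x1)) ∧ (¬x1 ∨ (F ∨ ¬F))) ∧ ((x0 ∨ (¬x1 ∨ ¬x1)) ∨ ¬(¬x1 ∨ x2))
  [9] (((x2 ∨ x1) ∨ (x0 ∨ x1)) ∧ (¬x1 ∨ ¬F)) ∧ ((x0 ∨ (¬x1 ∨ ¬x1)) ∨ ¬(¬x1 ∨ x2))
  [10] (((x2 ∨ x1) ∨ (x0 ∨ x1)) ∧ (¬x1 ∨ T)) ∧ ((x0 ∨ (¬x1 ∨ ¬x1)) ∨ ¬(¬x1 ∨ x2))
  [11] (((x2 ∨ x1) ∨ (x0 ∨ x1)) ∧ T) ∧ ((x0 ∨ (¬x1 ∨ ¬x1)) ∨ ¬(¬x1 ∨ x2))
  [12] ((x2 ∨ x1) ∨ (x0 ∨ x1)) ∧ ((x0 ∨ (¬x1 ∨ ¬x1)) ∨ ¬(¬x1 ∨ x2))
  [13] ((x2 ∨ x1) ∨ (x0 ∨ x1)) ∧ ((x0 ∨ ¬x1) ∨ ¬(¬x1 ∨ x2))
  [14] ((x2 ∨ x1) ∨ (x0 ∨ x1)) ∧ ((x0 ∨ ¬x1) ∨ (¬¬x1 ∧ ¬x2))
  [15] ((x2 ∨ x1) ∨ (x0 ∨ x1)) ∧ ((x0 ∨ ¬x1) ∨ (x1 ∧ ¬x2))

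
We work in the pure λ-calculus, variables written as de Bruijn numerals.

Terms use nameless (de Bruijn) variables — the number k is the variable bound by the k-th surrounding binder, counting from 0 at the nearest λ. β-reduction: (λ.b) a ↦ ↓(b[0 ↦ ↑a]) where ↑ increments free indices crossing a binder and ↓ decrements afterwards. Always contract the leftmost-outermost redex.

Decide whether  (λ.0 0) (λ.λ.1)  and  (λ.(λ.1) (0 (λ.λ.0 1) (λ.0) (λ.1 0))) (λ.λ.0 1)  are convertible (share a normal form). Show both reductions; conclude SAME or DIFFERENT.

Term A:
  start: (λ.0 0) (λ.λ.1)
  step 1: (λ.λ.1) (λ.λ.1)
  step 2: λ.λ.λ.1

Term B:
  start: (λ.(λ.1) (0 (λ.λ.0 1) (λ.0) (λ.1 0))) (λ.λ.0 1)
  step 1: (λ.λ.λ.0 1) ((λ.λ.0 1) (λ.λ.0 1) (λ.0) (λ.(λ.λ.0 1) 0))
  step 2: λ.λ.0 1

Answer: DIFFERENT — A ⇓ λ.λ.λ.1, B ⇓ λ.λ.0 1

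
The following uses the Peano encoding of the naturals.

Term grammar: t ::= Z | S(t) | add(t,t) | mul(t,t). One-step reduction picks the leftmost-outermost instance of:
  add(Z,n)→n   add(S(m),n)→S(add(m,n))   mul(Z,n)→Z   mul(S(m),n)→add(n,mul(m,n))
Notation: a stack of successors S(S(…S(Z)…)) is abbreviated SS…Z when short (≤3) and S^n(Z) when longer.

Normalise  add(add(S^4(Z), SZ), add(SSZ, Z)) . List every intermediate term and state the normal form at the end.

Answer: normal form = S^7(Z)  (in 14 steps)

Derivation:
  start: add(add(S^4(Z), SZ), add(SSZ, Z))
  [1] add(S(add(SSSZ, SZ)), add(SSZ, Z))
  [2] S(add(add(SSSZ, SZ), add(SSZ, Z)))
  [3] S(add(S(add(SSZ, SZ)), add(SSZ, Z)))
  [4] S(S(add(add(SSZ, SZ), add(SSZ, Z))))
  [5] S(S(add(S(add(SZ, SZ)), add(SSZ, Z))))
  [6] S(S(S(add(add(SZ, SZ), add(SSZ, Z)))))
  [7] S(S(S(add(S(add(Z, SZ)), add(SSZ, Z)))))
  [8] S(S(S(S(add(add(Z, SZ), add(SSZ, Z))))))
  [9] S(S(S(S(add(SZ, add(SSZ, Z))))))
  [10] S(S(S(S(S(add(Z, add(SSZ, Z)))))))
  [11] S(S(S(S(S(add(SSZ, Z))))))
  [12] S(S(S(S(S(S(add(SZ, Z)))))))
  [13] S(S(S(S(S(S(S(add(Z, Z))))))))
  [14] S^7(Z)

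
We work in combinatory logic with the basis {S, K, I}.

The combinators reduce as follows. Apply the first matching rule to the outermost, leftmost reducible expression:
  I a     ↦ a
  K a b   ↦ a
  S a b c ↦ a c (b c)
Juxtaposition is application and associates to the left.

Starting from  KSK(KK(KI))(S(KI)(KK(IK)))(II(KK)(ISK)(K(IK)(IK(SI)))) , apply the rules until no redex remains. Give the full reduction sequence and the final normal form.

Answer: normal form = KK  (in 9 steps)

Working:
  start: KSK(KK(KI))(S(KI)(KK(IK)))(II(KK)(ISK)(K(IK)(IK(SI))))
  step 1: S(KK(KI))(S(KI)(KK(IK)))(II(KK)(ISK)(K(IK)(IK(SI))))
  step 2: KK(KI)(II(KK)(ISK)(K(IK)(IK(SI))))(S(KI)(KK(IK))(II(KK)(ISK)(K(IK)(IK(SI)))))
  step 3: K(II(KK)(ISK)(K(IK)(IK(SI))))(S(KI)(KK(IK))(II(KK)(ISK)(K(IK)(IK(SI)))))
  step 4: II(KK)(ISK)(K(IK)(IK(SI)))
  step 5: I(KK)(ISK)(K(IK)(IK(SI)))
  step 6: KK(ISK)(K(IK)(IK(SI)))
  step 7: K(K(IK)(IK(SI)))
  step 8: K(IK)
  step 9: KK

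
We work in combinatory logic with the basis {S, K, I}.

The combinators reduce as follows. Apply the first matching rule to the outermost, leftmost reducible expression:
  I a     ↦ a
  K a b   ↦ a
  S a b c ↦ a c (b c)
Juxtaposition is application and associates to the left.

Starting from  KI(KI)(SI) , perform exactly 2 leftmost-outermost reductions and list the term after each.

  start: KI(KI)(SI)
  step 1: I(SI)
  step 2: SI

Answer: after 2 steps: SI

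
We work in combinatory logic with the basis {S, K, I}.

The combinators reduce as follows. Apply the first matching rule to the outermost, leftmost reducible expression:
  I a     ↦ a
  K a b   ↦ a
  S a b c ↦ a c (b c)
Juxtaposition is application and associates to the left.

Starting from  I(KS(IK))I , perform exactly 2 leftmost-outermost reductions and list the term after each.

  start: I(KS(IK))I
  [1] KS(IK)I
  [2] SI

Answer: after 2 steps: SI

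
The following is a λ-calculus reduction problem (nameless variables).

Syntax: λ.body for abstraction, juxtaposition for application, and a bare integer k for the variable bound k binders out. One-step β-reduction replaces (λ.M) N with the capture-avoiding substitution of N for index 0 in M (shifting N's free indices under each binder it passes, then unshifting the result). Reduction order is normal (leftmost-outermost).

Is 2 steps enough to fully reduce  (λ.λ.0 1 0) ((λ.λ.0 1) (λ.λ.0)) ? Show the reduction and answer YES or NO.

Answer: YES — reaches normal form λ.0 (λ.0 (λ.λ.0)) 0 in 2 ≤ 2 steps

Working:
  start: (λ.λ.0 1 0) ((λ.λ.0 1) (λ.λ.0))
  [1] λ.0 ((λ.λ.0 1) (λ.λ.0)) 0
  [2] λ.0 (λ.0 (λ.λ.0)) 0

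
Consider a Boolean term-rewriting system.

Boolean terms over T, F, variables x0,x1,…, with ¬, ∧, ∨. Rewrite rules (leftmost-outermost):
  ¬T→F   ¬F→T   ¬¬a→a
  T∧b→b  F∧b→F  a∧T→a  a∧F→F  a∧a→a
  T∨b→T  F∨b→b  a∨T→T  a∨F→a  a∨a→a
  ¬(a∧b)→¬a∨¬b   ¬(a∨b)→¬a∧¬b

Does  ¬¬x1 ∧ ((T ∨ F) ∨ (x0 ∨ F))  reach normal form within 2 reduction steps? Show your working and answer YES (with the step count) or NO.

  start: ¬¬x1 ∧ ((T ∨ F) ∨ (x0 ∨ F))
  step 1: x1 ∧ ((T ∨ F) ∨ (x0 ∨ F))
  step 2: x1 ∧ (T ∨ (x0 ∨ F))

Answer: NO — after 2 steps the term is x1 ∧ (T ∨ (x0 ∨ F)), not yet normal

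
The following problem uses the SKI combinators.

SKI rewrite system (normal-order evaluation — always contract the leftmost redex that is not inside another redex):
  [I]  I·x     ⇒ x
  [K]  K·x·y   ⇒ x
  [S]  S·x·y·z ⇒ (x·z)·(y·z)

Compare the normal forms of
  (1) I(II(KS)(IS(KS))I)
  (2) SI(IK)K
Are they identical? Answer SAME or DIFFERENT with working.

Answer: DIFFERENT — A ⇓ SI, B ⇓ K(KK)

Reduction:
Term A:
  start: I(II(KS)(IS(KS))I)
  step 1: II(KS)(IS(KS))I
  step 2: I(KS)(IS(KS))I
  step 3: KS(IS(KS))I
  step 4: SI

Term B:
  start: SI(IK)K
  step 1: IK(IKK)
  step 2: K(IKK)
  step 3: K(KK)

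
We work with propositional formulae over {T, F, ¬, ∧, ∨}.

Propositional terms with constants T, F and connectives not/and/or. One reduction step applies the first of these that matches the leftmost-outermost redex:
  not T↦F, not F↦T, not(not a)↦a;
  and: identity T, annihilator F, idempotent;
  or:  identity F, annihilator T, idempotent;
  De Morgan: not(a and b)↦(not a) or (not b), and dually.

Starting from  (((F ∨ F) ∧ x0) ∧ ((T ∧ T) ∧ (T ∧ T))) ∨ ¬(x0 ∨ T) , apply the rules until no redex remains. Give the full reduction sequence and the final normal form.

Answer: normal form = F  (in 7 steps)

Working:
  start: (((F ∨ F) ∧ x0) ∧ ((T ∧ T) ∧ (T ∧ T))) ∨ ¬(x0 ∨ T)
  →1  ((F ∧ x0) ∧ ((T ∧ T) ∧ (T ∧ T))) ∨ ¬(x0 ∨ T)
  →2  (F ∧ ((T ∧ T) ∧ (T ∧ T))) ∨ ¬(x0 ∨ T)
  →3  F ∨ ¬(x0 ∨ T)
  →4  ¬(x0 ∨ T)
  →5  ¬x0 ∧ ¬T
  →6  ¬x0 ∧ F
  →7  F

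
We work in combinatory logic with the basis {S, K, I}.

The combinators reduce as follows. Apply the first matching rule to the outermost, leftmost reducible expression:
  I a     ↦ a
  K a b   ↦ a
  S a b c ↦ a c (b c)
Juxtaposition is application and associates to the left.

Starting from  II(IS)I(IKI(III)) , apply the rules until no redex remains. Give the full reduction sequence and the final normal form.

  start: II(IS)I(IKI(III))
  →1  I(IS)I(IKI(III))
  →2  ISI(IKI(III))
  →3  SI(IKI(III))
  →4  SI(KI(III))
  →5  SII

Answer: normal form = SII  (in 5 steps)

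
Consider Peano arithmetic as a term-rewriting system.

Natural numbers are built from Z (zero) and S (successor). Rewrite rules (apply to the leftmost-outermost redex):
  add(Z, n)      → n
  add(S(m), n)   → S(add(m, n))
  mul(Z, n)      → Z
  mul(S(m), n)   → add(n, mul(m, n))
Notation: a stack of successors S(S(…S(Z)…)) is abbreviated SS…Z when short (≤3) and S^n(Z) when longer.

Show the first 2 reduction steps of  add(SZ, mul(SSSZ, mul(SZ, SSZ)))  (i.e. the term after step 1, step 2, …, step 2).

Answer: after 2 steps: S(mul(SSSZ, mul(SZ, SSZ)))

Reduction:
  start: add(SZ, mul(SSSZ, mul(SZ, SSZ)))
  step 1: S(add(Z, mul(SSSZ, mul(SZ, SSZ))))
  step 2: S(mul(SSSZ, mul(SZ, SSZ)))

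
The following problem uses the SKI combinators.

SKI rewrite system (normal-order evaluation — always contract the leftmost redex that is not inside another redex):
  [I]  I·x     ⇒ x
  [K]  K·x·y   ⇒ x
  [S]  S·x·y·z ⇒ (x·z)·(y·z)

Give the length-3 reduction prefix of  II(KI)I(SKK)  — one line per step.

Answer: after 3 steps: I(SKK)

Working:
  start: II(KI)I(SKK)
  [1] I(KI)I(SKK)
  [2] KII(SKK)
  [3] I(SKK)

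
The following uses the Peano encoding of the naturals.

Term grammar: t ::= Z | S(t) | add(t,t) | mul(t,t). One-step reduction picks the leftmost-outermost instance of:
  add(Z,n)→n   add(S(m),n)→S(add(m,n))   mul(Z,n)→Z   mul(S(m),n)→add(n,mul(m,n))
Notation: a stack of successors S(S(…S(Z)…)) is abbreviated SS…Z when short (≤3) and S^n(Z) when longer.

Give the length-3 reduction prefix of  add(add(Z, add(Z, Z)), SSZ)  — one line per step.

  start: add(add(Z, add(Z, Z)), SSZ)
  [1] add(add(Z, Z), SSZ)
  [2] add(Z, SSZ)
  [3] SSZ

Answer: after 3 steps: SSZ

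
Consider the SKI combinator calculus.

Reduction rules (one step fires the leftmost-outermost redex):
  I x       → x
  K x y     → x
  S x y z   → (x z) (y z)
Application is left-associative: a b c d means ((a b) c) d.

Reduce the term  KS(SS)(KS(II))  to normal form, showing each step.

  start: KS(SS)(KS(II))
  →1  S(KS(II))
  →2  SS

Answer: normal form = SS  (in 2 steps)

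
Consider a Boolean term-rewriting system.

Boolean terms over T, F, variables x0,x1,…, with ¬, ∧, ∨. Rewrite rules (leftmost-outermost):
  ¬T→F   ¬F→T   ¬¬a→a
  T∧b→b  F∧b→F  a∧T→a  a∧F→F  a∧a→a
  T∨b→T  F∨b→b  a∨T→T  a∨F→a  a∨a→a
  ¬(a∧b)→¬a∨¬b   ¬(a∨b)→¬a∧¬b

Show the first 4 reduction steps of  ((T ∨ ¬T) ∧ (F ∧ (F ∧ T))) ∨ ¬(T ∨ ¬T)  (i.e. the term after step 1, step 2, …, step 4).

Answer: after 4 steps: ¬(T ∨ ¬T)

Derivation:
  start: ((T ∨ ¬T) ∧ (F ∧ (F ∧ T))) ∨ ¬(T ∨ ¬T)
  step 1: (T ∧ (F ∧ (F ∧ T))) ∨ ¬(T ∨ ¬T)
  step 2: (F ∧ (F ∧ T)) ∨ ¬(T ∨ ¬T)
  step 3: F ∨ ¬(T ∨ ¬T)
  step 4: ¬(T ∨ ¬T)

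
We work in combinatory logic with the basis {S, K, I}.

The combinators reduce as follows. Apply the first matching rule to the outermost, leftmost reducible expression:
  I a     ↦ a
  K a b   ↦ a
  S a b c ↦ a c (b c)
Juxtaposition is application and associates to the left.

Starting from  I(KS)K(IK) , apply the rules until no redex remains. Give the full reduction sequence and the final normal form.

  start: I(KS)K(IK)
  [1] KSK(IK)
  [2] S(IK)
  [3] SK

Answer: normal form = SK  (in 3 steps)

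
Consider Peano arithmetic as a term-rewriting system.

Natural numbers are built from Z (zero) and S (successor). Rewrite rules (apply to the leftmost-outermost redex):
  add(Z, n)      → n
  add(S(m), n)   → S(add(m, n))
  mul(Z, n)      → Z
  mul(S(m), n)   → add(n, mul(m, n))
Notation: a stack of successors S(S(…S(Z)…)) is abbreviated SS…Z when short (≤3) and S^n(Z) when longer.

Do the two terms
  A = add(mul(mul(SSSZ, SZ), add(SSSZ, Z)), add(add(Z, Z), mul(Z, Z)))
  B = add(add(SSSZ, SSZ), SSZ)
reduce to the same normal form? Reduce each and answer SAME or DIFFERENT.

Term A:
  start: add(mul(mul(SSSZ, SZ), add(SSSZ, Z)), add(add(Z, Z), mul(Z, Z)))
  →1  add(mul(add(SZ, mul(SSZ, SZ)), add(SSSZ, Z)), add(add(Z, Z), mul(Z, Z)))
  →2  add(mul(S(add(Z, mul(SSZ, SZ))), add(SSSZ, Z)), add(add(Z, Z), mul(Z, Z)))
  →3  add(add(add(SSSZ, Z), mul(add(Z, mul(SSZ, SZ)), add(SSSZ, Z))), add(add(Z, Z), mul(Z, Z)))
  →4  add(add(S(add(SSZ, Z)), mul(add(Z, mul(SSZ, SZ)), add(SSSZ, Z))), add(add(Z, Z), mul(Z, Z)))
  →5  add(S(add(add(SSZ, Z), mul(add(Z, mul(SSZ, SZ)), add(SSSZ, Z)))), add(add(Z, Z), mul(Z, Z)))
  →6  S(add(add(add(SSZ, Z), mul(add(Z, mul(SSZ, SZ)), add(SSSZ, Z))), add(add(Z, Z), mul(Z, Z))))
  →7  S(add(add(S(add(SZ, Z)), mul(add(Z, mul(SSZ, SZ)), add(SSSZ, Z))), add(add(Z, Z), mul(Z, Z))))
  →8  S(add(S(add(add(SZ, Z), mul(add(Z, mul(SSZ, SZ)), add(SSSZ, Z)))), add(add(Z, Z), mul(Z, Z))))
  →9  S(S(add(add(add(SZ, Z), mul(add(Z, mul(SSZ, SZ)), add(SSSZ, Z))), add(add(Z, Z), mul(Z, Z)))))
  →10  S(S(add(add(S(add(Z, Z)), mul(add(Z, mul(SSZ, SZ)), add(SSSZ, Z))), add(add(Z, Z), mul(Z, Z)))))
  →11  S(S(add(S(add(add(Z, Z), mul(add(Z, mul(SSZ, SZ)), add(SSSZ, Z)))), add(add(Z, Z), mul(Z, Z)))))
  →12  S(S(S(add(add(add(Z, Z), mul(add(Z, mul(SSZ, SZ)), add(SSSZ, Z))), add(add(Z, Z), mul(Z, Z))))))
  →13  S(S(S(add(add(Z, mul(add(Z, mul(SSZ, SZ)), add(SSSZ, Z))), add(add(Z, Z), mul(Z, Z))))))
  →14  S(S(S(add(mul(add(Z, mul(SSZ, SZ)), add(SSSZ, Z)), add(add(Z, Z), mul(Z, Z))))))
  →15  S(S(S(add(mul(mul(SSZ, SZ), add(SSSZ, Z)), add(add(Z, Z), mul(Z, Z))))))
  →16  S(S(S(add(mul(add(SZ, mul(SZ, SZ)), add(SSSZ, Z)), add(add(Z, Z), mul(Z, Z))))))
  →17  S(S(S(add(mul(S(add(Z, mul(SZ, SZ))), add(SSSZ, Z)), add(add(Z, Z), mul(Z, Z))))))
  →18  S(S(S(add(add(add(SSSZ, Z), mul(add(Z, mul(SZ, SZ)), add(SSSZ, Z))), add(add(Z, Z), mul(Z, Z))))))
  →19  S(S(S(add(add(S(add(SSZ, Z)), mul(add(Z, mul(SZ, SZ)), add(SSSZ, Z))), add(add(Z, Z), mul(Z, Z))))))
  →20  S(S(S(add(S(add(add(SSZ, Z), mul(add(Z, mul(SZ, SZ)), add(SSSZ, Z)))), add(add(Z, Z), mul(Z, Z))))))
  →21  S(S(S(S(add(add(add(SSZ, Z), mul(add(Z, mul(SZ, SZ)), add(SSSZ, Z))), add(add(Z, Z), mul(Z, Z)))))))
  →22  S(S(S(S(add(add(S(add(SZ, Z)), mul(add(Z, mul(SZ, SZ)), add(SSSZ, Z))), add(add(Z, Z), mul(Z, Z)))))))
  →23  S(S(S(S(add(S(add(add(SZ, Z), mul(add(Z, mul(SZ, SZ)), add(SSSZ, Z)))), add(add(Z, Z), mul(Z, Z)))))))
  →24  S(S(S(S(S(add(add(add(SZ, Z), mul(add(Z, mul(SZ, SZ)), add(SSSZ, Z))), add(add(Z, Z), mul(Z, Z))))))))
  →25  S(S(S(S(S(add(add(S(add(Z, Z)), mul(add(Z, mul(SZ, SZ)), add(SSSZ, Z))), add(add(Z, Z), mul(Z, Z))))))))
  →26  S(S(S(S(S(add(S(add(add(Z, Z), mul(add(Z, mul(SZ, SZ)), add(SSSZ, Z)))), add(add(Z, Z), mul(Z, Z))))))))
  →27  S(S(S(S(S(S(add(add(add(Z, Z), mul(add(Z, mul(SZ, SZ)), add(SSSZ, Z))), add(add(Z, Z), mul(Z, Z)))))))))
  →28  S(S(S(S(S(S(add(add(Z, mul(add(Z, mul(SZ, SZ)), add(SSSZ, Z))), add(add(Z, Z), mul(Z, Z)))))))))
  →29  S(S(S(S(S(S(add(mul(add(Z, mul(SZ, SZ)), add(SSSZ, Z)), add(add(Z, Z), mul(Z, Z)))))))))
  →30  S(S(S(S(S(S(add(mul(mul(SZ, SZ), add(SSSZ, Z)), add(add(Z, Z), mul(Z, Z)))))))))
  →31  S(S(S(S(S(S(add(mul(add(SZ, mul(Z, SZ)), add(SSSZ, Z)), add(add(Z, Z), mul(Z, Z)))))))))
  →32  S(S(S(S(S(S(add(mul(S(add(Z, mul(Z, SZ))), add(SSSZ, Z)), add(add(Z, Z), mul(Z, Z)))))))))
  →33  S(S(S(S(S(S(add(add(add(SSSZ, Z), mul(add(Z, mul(Z, SZ)), add(SSSZ, Z))), add(add(Z, Z), mul(Z, Z)))))))))
  →34  S(S(S(S(S(S(add(add(S(add(SSZ, Z)), mul(add(Z, mul(Z, SZ)), add(SSSZ, Z))), add(add(Z, Z), mul(Z, Z)))))))))
  →35  S(S(S(S(S(S(add(S(add(add(SSZ, Z), mul(add(Z, mul(Z, SZ)), add(SSSZ, Z)))), add(add(Z, Z), mul(Z, Z)))))))))
  →36  S(S(S(S(S(S(S(add(add(add(SSZ, Z), mul(add(Z, mul(Z, SZ)), add(SSSZ, Z))), add(add(Z, Z), mul(Z, Z))))))))))
  →37  S(S(S(S(S(S(S(add(add(S(add(SZ, Z)), mul(add(Z, mul(Z, SZ)), add(SSSZ, Z))), add(add(Z, Z), mul(Z, Z))))))))))
  →38  S(S(S(S(S(S(S(add(S(add(add(SZ, Z), mul(add(Z, mul(Z, SZ)), add(SSSZ, Z)))), add(add(Z, Z), mul(Z, Z))))))))))
  →39  S(S(S(S(S(S(S(S(add(add(add(SZ, Z), mul(add(Z, mul(Z, SZ)), add(SSSZ, Z))), add(add(Z, Z), mul(Z, Z)))))))))))
  →40  S(S(S(S(S(S(S(S(add(add(S(add(Z, Z)), mul(add(Z, mul(Z, SZ)), add(SSSZ, Z))), add(add(Z, Z), mul(Z, Z)))))))))))
  →41  S(S(S(S(S(S(S(S(add(S(add(add(Z, Z), mul(add(Z, mul(Z, SZ)), add(SSSZ, Z)))), add(add(Z, Z), mul(Z, Z)))))))))))
  →42  S(S(S(S(S(S(S(S(S(add(add(add(Z, Z), mul(add(Z, mul(Z, SZ)), add(SSSZ, Z))), add(add(Z, Z), mul(Z, Z))))))))))))
  →43  S(S(S(S(S(S(S(S(S(add(add(Z, mul(add(Z, mul(Z, SZ)), add(SSSZ, Z))), add(add(Z, Z), mul(Z, Z))))))))))))
  →44  S(S(S(S(S(S(S(S(S(add(mul(add(Z, mul(Z, SZ)), add(SSSZ, Z)), add(add(Z, Z), mul(Z, Z))))))))))))
  →45  S(S(S(S(S(S(S(S(S(add(mul(mul(Z, SZ), add(SSSZ, Z)), add(add(Z, Z), mul(Z, Z))))))))))))
  →46  S(S(S(S(S(S(S(S(S(add(mul(Z, add(SSSZ, Z)), add(add(Z, Z), mul(Z, Z))))))))))))
  →47  S(S(S(S(S(S(S(S(S(add(Z, add(add(Z, Z), mul(Z, Z))))))))))))
  →48  S(S(S(S(S(S(S(S(S(add(add(Z, Z), mul(Z, Z)))))))))))
  →49  S(S(S(S(S(S(S(S(S(add(Z, mul(Z, Z)))))))))))
  →50  S(S(S(S(S(S(S(S(S(mul(Z, Z))))))))))
  →51  S^9(Z)

Term B:
  start: add(add(SSSZ, SSZ), SSZ)
  →1  add(S(add(SSZ, SSZ)), SSZ)
  →2  S(add(add(SSZ, SSZ), SSZ))
  →3  S(add(S(add(SZ, SSZ)), SSZ))
  →4  S(S(add(add(SZ, SSZ), SSZ)))
  →5  S(S(add(S(add(Z, SSZ)), SSZ)))
  →6  S(S(S(add(add(Z, SSZ), SSZ))))
  →7  S(S(S(add(SSZ, SSZ))))
  →8  S(S(S(S(add(SZ, SSZ)))))
  →9  S(S(S(S(S(add(Z, SSZ))))))
  →10  S^7(Z)

Answer: DIFFERENT — A ⇓ S^9(Z), B ⇓ S^7(Z)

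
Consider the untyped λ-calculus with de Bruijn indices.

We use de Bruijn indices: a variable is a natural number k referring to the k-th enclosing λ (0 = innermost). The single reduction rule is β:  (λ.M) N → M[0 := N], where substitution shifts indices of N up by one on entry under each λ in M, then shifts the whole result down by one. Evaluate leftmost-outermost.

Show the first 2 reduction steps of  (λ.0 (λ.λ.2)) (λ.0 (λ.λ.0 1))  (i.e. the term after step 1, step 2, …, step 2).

Answer: after 2 steps: (λ.λ.λ.0 (λ.λ.0 1)) (λ.λ.0 1)

Working:
  start: (λ.0 (λ.λ.2)) (λ.0 (λ.λ.0 1))
  [1] (λ.0 (λ.λ.0 1)) (λ.λ.λ.0 (λ.λ.0 1))
  [2] (λ.λ.λ.0 (λ.λ.0 1)) (λ.λ.0 1)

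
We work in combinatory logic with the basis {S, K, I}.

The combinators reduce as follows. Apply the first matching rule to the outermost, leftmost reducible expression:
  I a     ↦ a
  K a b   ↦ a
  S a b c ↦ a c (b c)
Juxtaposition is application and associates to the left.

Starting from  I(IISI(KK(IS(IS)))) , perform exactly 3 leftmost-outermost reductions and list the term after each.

Answer: after 3 steps: SI(KK(IS(IS)))

Reduction:
  start: I(IISI(KK(IS(IS))))
  step 1: IISI(KK(IS(IS)))
  step 2: ISI(KK(IS(IS)))
  step 3: SI(KK(IS(IS)))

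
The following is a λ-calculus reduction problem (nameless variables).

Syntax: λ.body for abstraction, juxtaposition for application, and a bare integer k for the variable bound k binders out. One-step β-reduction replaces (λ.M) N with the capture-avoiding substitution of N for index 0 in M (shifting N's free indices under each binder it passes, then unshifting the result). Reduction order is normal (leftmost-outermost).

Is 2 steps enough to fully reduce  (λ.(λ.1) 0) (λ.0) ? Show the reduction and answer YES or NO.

Answer: YES — reaches normal form λ.0 in 2 ≤ 2 steps

Working:
  start: (λ.(λ.1) 0) (λ.0)
  step 1: (λ.λ.0) (λ.0)
  step 2: λ.0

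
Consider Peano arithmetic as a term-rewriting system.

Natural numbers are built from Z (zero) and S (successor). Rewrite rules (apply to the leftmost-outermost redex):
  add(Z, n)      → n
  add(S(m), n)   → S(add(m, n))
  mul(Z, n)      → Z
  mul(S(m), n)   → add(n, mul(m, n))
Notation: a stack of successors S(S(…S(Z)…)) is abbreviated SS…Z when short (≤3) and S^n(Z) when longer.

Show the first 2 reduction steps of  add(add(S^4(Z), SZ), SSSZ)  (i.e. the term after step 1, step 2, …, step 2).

  start: add(add(S^4(Z), SZ), SSSZ)
  →1  add(S(add(SSSZ, SZ)), SSSZ)
  →2  S(add(add(SSSZ, SZ), SSSZ))

Answer: after 2 steps: S(add(add(SSSZ, SZ), SSSZ))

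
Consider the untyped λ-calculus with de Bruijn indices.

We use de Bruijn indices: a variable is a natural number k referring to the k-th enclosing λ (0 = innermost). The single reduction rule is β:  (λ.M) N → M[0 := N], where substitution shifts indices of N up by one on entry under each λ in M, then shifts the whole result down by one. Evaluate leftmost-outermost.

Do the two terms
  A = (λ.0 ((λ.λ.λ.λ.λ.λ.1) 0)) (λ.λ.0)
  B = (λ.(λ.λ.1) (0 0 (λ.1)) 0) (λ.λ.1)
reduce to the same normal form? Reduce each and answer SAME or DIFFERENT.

Term A:
  start: (λ.0 ((λ.λ.λ.λ.λ.λ.1) 0)) (λ.λ.0)
  →1  (λ.λ.0) ((λ.λ.λ.λ.λ.λ.1) (λ.λ.0))
  →2  λ.0

Term B:
  start: (λ.(λ.λ.1) (0 0 (λ.1)) 0) (λ.λ.1)
  →1  (λ.λ.1) ((λ.λ.1) (λ.λ.1) (λ.λ.λ.1)) (λ.λ.1)
  →2  (λ.(λ.λ.1) (λ.λ.1) (λ.λ.λ.1)) (λ.λ.1)
  →3  (λ.λ.1) (λ.λ.1) (λ.λ.λ.1)
  →4  (λ.λ.λ.1) (λ.λ.λ.1)
  →5  λ.λ.1

Answer: DIFFERENT — A ⇓ λ.0, B ⇓ λ.λ.1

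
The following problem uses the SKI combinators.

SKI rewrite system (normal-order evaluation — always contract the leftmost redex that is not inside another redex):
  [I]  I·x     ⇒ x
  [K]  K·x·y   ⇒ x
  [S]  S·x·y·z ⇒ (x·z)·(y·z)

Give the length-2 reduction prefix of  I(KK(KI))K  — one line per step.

Answer: after 2 steps: KK

Derivation:
  start: I(KK(KI))K
  →1  KK(KI)K
  →2  KK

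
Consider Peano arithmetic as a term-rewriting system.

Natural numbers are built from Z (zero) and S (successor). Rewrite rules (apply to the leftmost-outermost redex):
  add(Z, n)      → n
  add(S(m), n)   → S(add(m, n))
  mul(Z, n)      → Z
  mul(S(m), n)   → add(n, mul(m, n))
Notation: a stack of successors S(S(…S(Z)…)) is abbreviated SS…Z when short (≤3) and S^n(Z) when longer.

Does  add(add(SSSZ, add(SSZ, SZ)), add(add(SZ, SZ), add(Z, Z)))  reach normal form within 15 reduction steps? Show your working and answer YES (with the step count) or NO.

  start: add(add(SSSZ, add(SSZ, SZ)), add(add(SZ, SZ), add(Z, Z)))
  step 1: add(S(add(SSZ, add(SSZ, SZ))), add(add(SZ, SZ), add(Z, Z)))
  step 2: S(add(add(SSZ, add(SSZ, SZ)), add(add(SZ, SZ), add(Z, Z))))
  step 3: S(add(S(add(SZ, add(SSZ, SZ))), add(add(SZ, SZ), add(Z, Z))))
  step 4: S(S(add(add(SZ, add(SSZ, SZ)), add(add(SZ, SZ), add(Z, Z)))))
  step 5: S(S(add(S(add(Z, add(SSZ, SZ))), add(add(SZ, SZ), add(Z, Z)))))
  step 6: S(S(S(add(add(Z, add(SSZ, SZ)), add(add(SZ, SZ), add(Z, Z))))))
  step 7: S(S(S(add(add(SSZ, SZ), add(add(SZ, SZ), add(Z, Z))))))
  step 8: S(S(S(add(S(add(SZ, SZ)), add(add(SZ, SZ), add(Z, Z))))))
  step 9: S(S(S(S(add(add(SZ, SZ), add(add(SZ, SZ), add(Z, Z)))))))
  step 10: S(S(S(S(add(S(add(Z, SZ)), add(add(SZ, SZ), add(Z, Z)))))))
  step 11: S(S(S(S(S(add(add(Z, SZ), add(add(SZ, SZ), add(Z, Z))))))))
  step 12: S(S(S(S(S(add(SZ, add(add(SZ, SZ), add(Z, Z))))))))
  step 13: S(S(S(S(S(S(add(Z, add(add(SZ, SZ), add(Z, Z)))))))))
  step 14: S(S(S(S(S(S(add(add(SZ, SZ), add(Z, Z))))))))
  step 15: S(S(S(S(S(S(add(S(add(Z, SZ)), add(Z, Z))))))))

Answer: NO — after 15 steps the term is S(S(S(S(S(S(add(S(add(Z, SZ)), add(Z, Z)))))))), not yet normal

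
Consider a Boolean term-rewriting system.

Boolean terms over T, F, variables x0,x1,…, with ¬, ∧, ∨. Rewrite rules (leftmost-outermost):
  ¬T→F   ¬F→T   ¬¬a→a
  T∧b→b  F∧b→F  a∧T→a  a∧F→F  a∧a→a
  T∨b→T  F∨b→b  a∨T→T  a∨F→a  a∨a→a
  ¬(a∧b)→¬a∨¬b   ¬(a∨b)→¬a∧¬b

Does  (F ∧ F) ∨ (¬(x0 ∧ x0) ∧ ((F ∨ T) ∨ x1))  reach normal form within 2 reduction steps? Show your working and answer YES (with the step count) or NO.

  start: (F ∧ F) ∨ (¬(x0 ∧ x0) ∧ ((F ∨ T) ∨ x1))
  step 1: F ∨ (¬(x0 ∧ x0) ∧ ((F ∨ T) ∨ x1))
  step 2: ¬(x0 ∧ x0) ∧ ((F ∨ T) ∨ x1)

Answer: NO — after 2 steps the term is ¬(x0 ∧ x0) ∧ ((F ∨ T) ∨ x1), not yet normal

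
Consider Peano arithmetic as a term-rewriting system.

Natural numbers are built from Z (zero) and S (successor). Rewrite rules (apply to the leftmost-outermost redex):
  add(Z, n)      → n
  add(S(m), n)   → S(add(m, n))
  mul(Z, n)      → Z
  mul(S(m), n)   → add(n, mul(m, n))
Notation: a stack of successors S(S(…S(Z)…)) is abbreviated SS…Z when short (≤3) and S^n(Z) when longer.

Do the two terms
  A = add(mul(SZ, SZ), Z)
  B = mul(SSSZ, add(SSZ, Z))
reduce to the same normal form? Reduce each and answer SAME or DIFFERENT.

Term A:
  start: add(mul(SZ, SZ), Z)
  [1] add(add(SZ, mul(Z, SZ)), Z)
  [2] add(S(add(Z, mul(Z, SZ))), Z)
  [3] S(add(add(Z, mul(Z, SZ)), Z))
  [4] S(add(mul(Z, SZ), Z))
  [5] S(add(Z, Z))
  [6] SZ

Term B:
  start: mul(SSSZ, add(SSZ, Z))
  [1] add(add(SSZ, Z), mul(SSZ, add(SSZ, Z)))
  [2] add(S(add(SZ, Z)), mul(SSZ, add(SSZ, Z)))
  [3] S(add(add(SZ, Z), mul(SSZ, add(SSZ, Z))))
  [4] S(add(S(add(Z, Z)), mul(SSZ, add(SSZ, Z))))
  [5] S(S(add(add(Z, Z), mul(SSZ, add(SSZ, Z)))))
  [6] S(S(add(Z, mul(SSZ, add(SSZ, Z)))))
  [7] S(S(mul(SSZ, add(SSZ, Z))))
  [8] S(S(add(add(SSZ, Z), mul(SZ, add(SSZ, Z)))))
  [9] S(S(add(S(add(SZ, Z)), mul(SZ, add(SSZ, Z)))))
  [10] S(S(S(add(add(SZ, Z), mul(SZ, add(SSZ, Z))))))
  [11] S(S(S(add(S(add(Z, Z)), mul(SZ, add(SSZ, Z))))))
  [12] S(S(S(S(add(add(Z, Z), mul(SZ, add(SSZ, Z)))))))
  [13] S(S(S(S(add(Z, mul(SZ, add(SSZ, Z)))))))
  [14] S(S(S(S(mul(SZ, add(SSZ, Z))))))
  [15] S(S(S(S(add(add(SSZ, Z), mul(Z, add(SSZ, Z)))))))
  [16] S(S(S(S(add(S(add(SZ, Z)), mul(Z, add(SSZ, Z)))))))
  [17] S(S(S(S(S(add(add(SZ, Z), mul(Z, add(SSZ, Z))))))))
  [18] S(S(S(S(S(add(S(add(Z, Z)), mul(Z, add(SSZ, Z))))))))
  [19] S(S(S(S(S(S(add(add(Z, Z), mul(Z, add(SSZ, Z)))))))))
  [20] S(S(S(S(S(S(add(Z, mul(Z, add(SSZ, Z)))))))))
  [21] S(S(S(S(S(S(mul(Z, add(SSZ, Z))))))))
  [22] S^6(Z)

Answer: DIFFERENT — A ⇓ SZ, B ⇓ S^6(Z)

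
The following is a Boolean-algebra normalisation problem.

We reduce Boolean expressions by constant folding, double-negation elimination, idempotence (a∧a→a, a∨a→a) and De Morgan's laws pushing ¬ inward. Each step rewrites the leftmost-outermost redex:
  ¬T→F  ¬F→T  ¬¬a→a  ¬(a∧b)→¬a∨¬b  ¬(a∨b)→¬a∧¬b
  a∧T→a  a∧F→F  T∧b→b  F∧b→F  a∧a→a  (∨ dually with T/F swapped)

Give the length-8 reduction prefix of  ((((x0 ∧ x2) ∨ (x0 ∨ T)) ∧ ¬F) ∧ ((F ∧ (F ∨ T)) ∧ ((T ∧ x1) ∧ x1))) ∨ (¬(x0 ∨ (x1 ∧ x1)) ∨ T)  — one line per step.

Answer: after 8 steps: ¬(x0 ∨ (x1 ∧ x1)) ∨ T

Derivation:
  start: ((((x0 ∧ x2) ∨ (x0 ∨ T)) ∧ ¬F) ∧ ((F ∧ (F ∨ T)) ∧ ((T ∧ x1) ∧ x1))) ∨ (¬(x0 ∨ (x1 ∧ x1)) ∨ T)
  →1  ((((x0 ∧ x2) ∨ T) ∧ ¬F) ∧ ((F ∧ (F ∨ T)) ∧ ((T ∧ x1) ∧ x1))) ∨ (¬(x0 ∨ (x1 ∧ x1)) ∨ T)
  →2  ((T ∧ ¬F) ∧ ((F ∧ (F ∨ T)) ∧ ((T ∧ x1) ∧ x1))) ∨ (¬(x0 ∨ (x1 ∧ x1)) ∨ T)
  →3  (¬F ∧ ((F ∧ (F ∨ T)) ∧ ((T ∧ x1) ∧ x1))) ∨ (¬(x0 ∨ (x1 ∧ x1)) ∨ T)
  →4  (T ∧ ((F ∧ (F ∨ T)) ∧ ((T ∧ x1) ∧ x1))) ∨ (¬(x0 ∨ (x1 ∧ x1)) ∨ T)
  →5  ((F ∧ (F ∨ T)) ∧ ((T ∧ x1) ∧ x1)) ∨ (¬(x0 ∨ (x1 ∧ x1)) ∨ T)
  →6  (F ∧ ((T ∧ x1) ∧ x1)) ∨ (¬(x0 ∨ (x1 ∧ x1)) ∨ T)
  →7  F ∨ (¬(x0 ∨ (x1 ∧ x1)) ∨ T)
  →8  ¬(x0 ∨ (x1 ∧ x1)) ∨ T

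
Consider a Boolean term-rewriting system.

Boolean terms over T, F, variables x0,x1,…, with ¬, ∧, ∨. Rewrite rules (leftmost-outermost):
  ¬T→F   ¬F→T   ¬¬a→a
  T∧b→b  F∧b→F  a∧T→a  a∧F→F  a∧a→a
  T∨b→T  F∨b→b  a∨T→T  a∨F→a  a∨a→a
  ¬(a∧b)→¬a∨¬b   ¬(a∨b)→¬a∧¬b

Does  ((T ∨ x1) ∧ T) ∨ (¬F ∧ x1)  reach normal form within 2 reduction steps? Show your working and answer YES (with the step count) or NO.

Answer: NO — after 2 steps the term is T ∨ (¬F ∧ x1), not yet normal

Working:
  start: ((T ∨ x1) ∧ T) ∨ (¬F ∧ x1)
  →1  (T ∨ x1) ∨ (¬F ∧ x1)
  →2  T ∨ (¬F ∧ x1)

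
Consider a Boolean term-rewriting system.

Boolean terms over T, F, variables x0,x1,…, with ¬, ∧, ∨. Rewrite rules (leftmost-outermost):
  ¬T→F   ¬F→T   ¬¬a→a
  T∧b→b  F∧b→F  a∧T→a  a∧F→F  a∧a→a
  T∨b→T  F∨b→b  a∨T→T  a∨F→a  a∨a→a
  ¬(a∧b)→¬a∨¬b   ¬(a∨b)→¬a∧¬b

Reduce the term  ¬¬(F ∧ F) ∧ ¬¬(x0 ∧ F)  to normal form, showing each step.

Answer: normal form = F  (in 3 steps)

Derivation:
  start: ¬¬(F ∧ F) ∧ ¬¬(x0 ∧ F)
  step 1: (F ∧ F) ∧ ¬¬(x0 ∧ F)
  step 2: F ∧ ¬¬(x0 ∧ F)
  step 3: F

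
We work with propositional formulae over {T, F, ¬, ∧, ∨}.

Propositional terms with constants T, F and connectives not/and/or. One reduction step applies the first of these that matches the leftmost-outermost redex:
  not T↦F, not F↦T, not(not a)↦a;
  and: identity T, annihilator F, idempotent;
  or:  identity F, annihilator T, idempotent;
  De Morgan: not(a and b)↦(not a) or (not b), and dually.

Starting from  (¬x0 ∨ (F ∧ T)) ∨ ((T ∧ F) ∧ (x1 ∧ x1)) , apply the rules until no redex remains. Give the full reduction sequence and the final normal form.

Answer: normal form = ¬x0  (in 5 steps)

Reduction:
  start: (¬x0 ∨ (F ∧ T)) ∨ ((T ∧ F) ∧ (x1 ∧ x1))
  [1] (¬x0 ∨ F) ∨ ((T ∧ F) ∧ (x1 ∧ x1))
  [2] ¬x0 ∨ ((T ∧ F) ∧ (x1 ∧ x1))
  [3] ¬x0 ∨ (F ∧ (x1 ∧ x1))
  [4] ¬x0 ∨ F
  [5] ¬x0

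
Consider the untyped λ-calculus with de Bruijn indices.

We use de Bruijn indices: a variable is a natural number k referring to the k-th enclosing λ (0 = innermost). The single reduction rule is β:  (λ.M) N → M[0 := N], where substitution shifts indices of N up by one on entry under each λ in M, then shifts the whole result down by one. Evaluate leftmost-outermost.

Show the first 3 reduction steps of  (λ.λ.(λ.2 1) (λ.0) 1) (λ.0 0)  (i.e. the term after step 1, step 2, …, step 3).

Answer: after 3 steps: λ.0 0 (λ.0 0)

Working:
  start: (λ.λ.(λ.2 1) (λ.0) 1) (λ.0 0)
  [1] λ.(λ.(λ.0 0) 1) (λ.0) (λ.0 0)
  [2] λ.(λ.0 0) 0 (λ.0 0)
  [3] λ.0 0 (λ.0 0)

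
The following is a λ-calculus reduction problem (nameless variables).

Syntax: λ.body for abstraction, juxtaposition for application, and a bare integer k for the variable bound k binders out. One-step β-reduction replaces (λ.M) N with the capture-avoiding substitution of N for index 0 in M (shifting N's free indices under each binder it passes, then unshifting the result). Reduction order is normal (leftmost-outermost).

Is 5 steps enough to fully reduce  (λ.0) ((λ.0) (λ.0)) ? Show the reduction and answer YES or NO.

  start: (λ.0) ((λ.0) (λ.0))
  step 1: (λ.0) (λ.0)
  step 2: λ.0

Answer: YES — reaches normal form λ.0 in 2 ≤ 5 steps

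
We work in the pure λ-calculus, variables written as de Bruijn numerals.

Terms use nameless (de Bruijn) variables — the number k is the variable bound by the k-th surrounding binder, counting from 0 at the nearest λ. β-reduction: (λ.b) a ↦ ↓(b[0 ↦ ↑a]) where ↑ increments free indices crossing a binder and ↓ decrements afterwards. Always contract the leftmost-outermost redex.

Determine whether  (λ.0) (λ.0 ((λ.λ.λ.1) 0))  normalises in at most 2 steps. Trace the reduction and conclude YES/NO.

Answer: YES — reaches normal form λ.0 (λ.λ.1) in 2 ≤ 2 steps

Working:
  start: (λ.0) (λ.0 ((λ.λ.λ.1) 0))
  →1  λ.0 ((λ.λ.λ.1) 0)
  →2  λ.0 (λ.λ.1)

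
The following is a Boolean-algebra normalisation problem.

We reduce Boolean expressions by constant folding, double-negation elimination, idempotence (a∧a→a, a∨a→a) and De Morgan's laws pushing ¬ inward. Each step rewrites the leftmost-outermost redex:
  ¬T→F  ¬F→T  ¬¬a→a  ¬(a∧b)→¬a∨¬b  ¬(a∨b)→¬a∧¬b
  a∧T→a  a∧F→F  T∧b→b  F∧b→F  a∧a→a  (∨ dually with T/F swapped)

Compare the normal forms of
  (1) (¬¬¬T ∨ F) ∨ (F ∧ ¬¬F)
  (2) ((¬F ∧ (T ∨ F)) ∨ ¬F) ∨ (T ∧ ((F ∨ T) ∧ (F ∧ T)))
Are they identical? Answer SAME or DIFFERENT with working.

Answer: DIFFERENT — A ⇓ F, B ⇓ T

Derivation:
Term A:
  start: (¬¬¬T ∨ F) ∨ (F ∧ ¬¬F)
  →1  ¬¬¬T ∨ (F ∧ ¬¬F)
  →2  ¬T ∨ (F ∧ ¬¬F)
  →3  F ∨ (F ∧ ¬¬F)
  →4  F ∧ ¬¬F
  →5  F

Term B:
  start: ((¬F ∧ (T ∨ F)) ∨ ¬F) ∨ (T ∧ ((F ∨ T) ∧ (F ∧ T)))
  →1  ((T ∧ (T ∨ F)) ∨ ¬F) ∨ (T ∧ ((F ∨ T) ∧ (F ∧ T)))
  →2  ((T ∨ F) ∨ ¬F) ∨ (T ∧ ((F ∨ T) ∧ (F ∧ T)))
  →3  (T ∨ ¬F) ∨ (T ∧ ((F ∨ T) ∧ (F ∧ T)))
  →4  T ∨ (T ∧ ((F ∨ T) ∧ (F ∧ T)))
  →5  T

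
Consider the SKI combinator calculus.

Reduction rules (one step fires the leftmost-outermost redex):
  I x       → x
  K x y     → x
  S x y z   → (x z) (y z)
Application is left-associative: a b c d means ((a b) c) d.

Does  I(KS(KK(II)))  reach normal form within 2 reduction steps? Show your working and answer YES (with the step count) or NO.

Answer: YES — reaches normal form S in 2 ≤ 2 steps

Derivation:
  start: I(KS(KK(II)))
  [1] KS(KK(II))
  [2] S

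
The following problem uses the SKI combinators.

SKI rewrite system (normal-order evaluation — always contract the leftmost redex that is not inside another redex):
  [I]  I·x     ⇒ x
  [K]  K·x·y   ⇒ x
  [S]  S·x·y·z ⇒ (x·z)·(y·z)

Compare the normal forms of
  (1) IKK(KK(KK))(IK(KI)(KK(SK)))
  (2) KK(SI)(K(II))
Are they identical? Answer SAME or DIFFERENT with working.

Answer: SAME — A ⇓ K(KI), B ⇓ K(KI)

Working:
Term A:
  start: IKK(KK(KK))(IK(KI)(KK(SK)))
  →1  KK(KK(KK))(IK(KI)(KK(SK)))
  →2  K(IK(KI)(KK(SK)))
  →3  K(K(KI)(KK(SK)))
  →4  K(KI)

Term B:
  start: KK(SI)(K(II))
  →1  K(K(II))
  →2  K(KI)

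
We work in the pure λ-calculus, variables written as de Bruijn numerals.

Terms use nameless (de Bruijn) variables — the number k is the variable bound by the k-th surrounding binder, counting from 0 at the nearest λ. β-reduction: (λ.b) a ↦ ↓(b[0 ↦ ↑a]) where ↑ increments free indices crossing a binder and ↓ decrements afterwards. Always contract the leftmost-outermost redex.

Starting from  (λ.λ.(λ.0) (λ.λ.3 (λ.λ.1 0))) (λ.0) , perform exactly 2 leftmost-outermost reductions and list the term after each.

Answer: after 2 steps: λ.λ.λ.(λ.0) (λ.λ.1 0)

Working:
  start: (λ.λ.(λ.0) (λ.λ.3 (λ.λ.1 0))) (λ.0)
  step 1: λ.(λ.0) (λ.λ.(λ.0) (λ.λ.1 0))
  step 2: λ.λ.λ.(λ.0) (λ.λ.1 0)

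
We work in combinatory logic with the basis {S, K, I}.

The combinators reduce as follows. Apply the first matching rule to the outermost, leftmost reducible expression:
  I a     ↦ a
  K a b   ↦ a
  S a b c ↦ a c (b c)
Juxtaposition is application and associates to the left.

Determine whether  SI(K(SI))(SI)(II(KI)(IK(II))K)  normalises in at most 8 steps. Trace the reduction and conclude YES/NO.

  start: SI(K(SI))(SI)(II(KI)(IK(II))K)
  step 1: I(SI)(K(SI)(SI))(II(KI)(IK(II))K)
  step 2: SI(K(SI)(SI))(II(KI)(IK(II))K)
  step 3: I(II(KI)(IK(II))K)(K(SI)(SI)(II(KI)(IK(II))K))
  step 4: II(KI)(IK(II))K(K(SI)(SI)(II(KI)(IK(II))K))
  step 5: I(KI)(IK(II))K(K(SI)(SI)(II(KI)(IK(II))K))
  step 6: KI(IK(II))K(K(SI)(SI)(II(KI)(IK(II))K))
  step 7: IK(K(SI)(SI)(II(KI)(IK(II))K))
  step 8: K(K(SI)(SI)(II(KI)(IK(II))K))

Answer: NO — after 8 steps the term is K(K(SI)(SI)(II(KI)(IK(II))K)), not yet normal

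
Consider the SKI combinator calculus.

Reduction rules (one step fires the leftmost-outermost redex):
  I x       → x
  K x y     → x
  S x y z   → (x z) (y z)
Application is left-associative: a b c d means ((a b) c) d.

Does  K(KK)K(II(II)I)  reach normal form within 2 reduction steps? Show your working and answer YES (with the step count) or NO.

  start: K(KK)K(II(II)I)
  [1] KK(II(II)I)
  [2] K

Answer: YES — reaches normal form K in 2 ≤ 2 steps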